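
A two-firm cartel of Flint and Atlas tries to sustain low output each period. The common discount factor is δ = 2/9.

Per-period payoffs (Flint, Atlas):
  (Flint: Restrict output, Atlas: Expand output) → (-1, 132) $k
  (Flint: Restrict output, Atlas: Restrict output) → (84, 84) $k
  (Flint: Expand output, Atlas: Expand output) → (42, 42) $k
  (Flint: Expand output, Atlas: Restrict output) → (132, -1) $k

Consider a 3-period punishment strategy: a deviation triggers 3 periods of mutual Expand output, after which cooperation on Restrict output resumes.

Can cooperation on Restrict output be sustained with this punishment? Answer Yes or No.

Comparing payoff streams over the 4 periods until play realigns: cooperate → 84(1+δ+…+δ^3); deviate → 132 + 42(δ+…+δ^3).
Cooperation is sustained iff (84−42)(δ+…+δ^3) ≥ 132−84.
δ+…+δ^3 = 2/9·(1−(2/9)^3)/(1−2/9) = 0.2826, and (132−84)/(84−42) = 1.1429.
0.2826 < 1.1429, so cooperation is not sustainable.

No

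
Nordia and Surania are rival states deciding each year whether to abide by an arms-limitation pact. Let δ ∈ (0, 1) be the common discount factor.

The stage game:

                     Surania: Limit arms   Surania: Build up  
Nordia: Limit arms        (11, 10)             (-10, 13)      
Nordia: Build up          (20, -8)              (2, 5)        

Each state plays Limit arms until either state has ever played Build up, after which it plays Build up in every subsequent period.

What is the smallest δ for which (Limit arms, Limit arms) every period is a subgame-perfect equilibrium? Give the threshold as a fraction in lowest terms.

1/2

Nordia: cooperation gives 11 each period; deviation gives 20 once then 2 forever.
  11/(1−δ) ≥ 20 + 2δ/(1−δ) ⇒ δ ≥ 9/18 = 1/2.
Surania: cooperation gives 10 each period; deviation gives 13 once then 5 forever.
  δ ≥ 3/8.
Both must hold, so the binding constraint is Nordia's: δ ≥ 1/2.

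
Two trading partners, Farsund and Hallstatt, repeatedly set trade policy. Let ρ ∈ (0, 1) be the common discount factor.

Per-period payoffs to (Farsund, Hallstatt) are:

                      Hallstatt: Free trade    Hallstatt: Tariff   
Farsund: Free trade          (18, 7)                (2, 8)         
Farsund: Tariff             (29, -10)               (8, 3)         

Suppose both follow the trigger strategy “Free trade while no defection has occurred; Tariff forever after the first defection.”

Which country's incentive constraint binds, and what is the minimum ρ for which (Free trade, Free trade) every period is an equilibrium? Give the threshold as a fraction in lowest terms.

Farsund: cooperation gives 18 each period; deviation gives 29 once then 8 forever.
  18/(1−ρ) ≥ 29 + 8ρ/(1−ρ) ⇒ ρ ≥ 11/21.
Hallstatt: cooperation gives 7 each period; deviation gives 8 once then 3 forever.
  ρ ≥ 1/5.
Both must hold, so the binding constraint is Farsund's: ρ ≥ 11/21.

Farsund; ρ ≥ 11/21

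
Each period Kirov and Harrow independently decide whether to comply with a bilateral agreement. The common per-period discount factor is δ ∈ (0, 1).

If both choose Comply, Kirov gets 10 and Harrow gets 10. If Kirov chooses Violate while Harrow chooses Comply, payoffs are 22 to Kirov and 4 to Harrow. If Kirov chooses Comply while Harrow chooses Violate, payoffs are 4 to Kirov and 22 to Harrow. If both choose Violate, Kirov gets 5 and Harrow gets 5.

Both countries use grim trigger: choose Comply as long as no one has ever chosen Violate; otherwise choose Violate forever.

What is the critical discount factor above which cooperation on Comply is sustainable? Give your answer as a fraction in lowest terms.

One-period gain from deviating is 22 − 10 = 12. The loss is 10 − 5 = 5 in every subsequent period, with present value 5·δ/(1−δ).
Deviation is unprofitable when 5·δ/(1−δ) ≥ 12, i.e. δ/(1−δ) ≥ 12/5.
Equivalently δ ≥ 12/(12+5) = 12/17.

12/17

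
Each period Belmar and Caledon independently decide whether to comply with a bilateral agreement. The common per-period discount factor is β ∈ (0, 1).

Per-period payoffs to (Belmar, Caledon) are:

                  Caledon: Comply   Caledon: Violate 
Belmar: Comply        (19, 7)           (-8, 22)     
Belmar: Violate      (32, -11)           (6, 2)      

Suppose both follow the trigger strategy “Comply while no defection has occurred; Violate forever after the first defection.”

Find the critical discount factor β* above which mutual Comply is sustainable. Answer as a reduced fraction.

3/4

Belmar: cooperation gives 19 each period; deviation gives 32 once then 6 forever.
  19/(1−β) ≥ 32 + 6β/(1−β) ⇒ β ≥ 13/26 = 1/2.
Caledon: cooperation gives 7 each period; deviation gives 22 once then 2 forever.
  β ≥ 15/20 = 3/4.
Both must hold, so the binding constraint is Caledon's: β ≥ 3/4.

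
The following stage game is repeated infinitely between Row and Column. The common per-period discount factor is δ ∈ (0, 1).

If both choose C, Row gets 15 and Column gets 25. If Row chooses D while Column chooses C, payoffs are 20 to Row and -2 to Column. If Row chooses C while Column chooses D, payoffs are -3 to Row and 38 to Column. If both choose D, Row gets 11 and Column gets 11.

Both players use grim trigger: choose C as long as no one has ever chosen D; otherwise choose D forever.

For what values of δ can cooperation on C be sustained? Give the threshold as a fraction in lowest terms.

5/9

Row: cooperation gives 15 each period; deviation gives 20 once then 11 forever.
  15/(1−δ) ≥ 20 + 11δ/(1−δ) ⇒ δ ≥ 5/9.
Column: cooperation gives 25 each period; deviation gives 38 once then 11 forever.
  δ ≥ 13/27.
Both must hold, so the binding constraint is Row's: δ ≥ 5/9.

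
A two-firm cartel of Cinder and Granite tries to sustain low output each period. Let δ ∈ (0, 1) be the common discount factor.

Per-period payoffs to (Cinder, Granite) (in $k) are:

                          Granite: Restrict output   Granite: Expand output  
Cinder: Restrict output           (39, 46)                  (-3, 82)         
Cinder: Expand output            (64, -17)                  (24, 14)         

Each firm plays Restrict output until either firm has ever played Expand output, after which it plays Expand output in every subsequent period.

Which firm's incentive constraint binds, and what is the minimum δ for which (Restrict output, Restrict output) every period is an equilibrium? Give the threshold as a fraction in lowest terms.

Cinder's threshold: (64−39)/(64−24) = 5/8.
Granite's threshold: (82−46)/(82−14) = 9/17.
5/8 > 9/17, so Cinder binds and δ* = 5/8.

Cinder; δ ≥ 5/8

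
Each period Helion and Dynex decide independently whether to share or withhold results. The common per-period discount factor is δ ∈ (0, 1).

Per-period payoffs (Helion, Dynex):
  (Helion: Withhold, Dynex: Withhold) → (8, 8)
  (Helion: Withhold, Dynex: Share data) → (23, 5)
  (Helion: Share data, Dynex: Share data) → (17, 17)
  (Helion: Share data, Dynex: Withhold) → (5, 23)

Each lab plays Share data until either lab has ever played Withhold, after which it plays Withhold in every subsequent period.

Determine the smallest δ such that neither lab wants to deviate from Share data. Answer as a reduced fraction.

17/(1−δ) ≥ 23 + 8δ/(1−δ)
17 ≥ 23 − 15δ
δ ≥ 6/15 = 2/5.

2/5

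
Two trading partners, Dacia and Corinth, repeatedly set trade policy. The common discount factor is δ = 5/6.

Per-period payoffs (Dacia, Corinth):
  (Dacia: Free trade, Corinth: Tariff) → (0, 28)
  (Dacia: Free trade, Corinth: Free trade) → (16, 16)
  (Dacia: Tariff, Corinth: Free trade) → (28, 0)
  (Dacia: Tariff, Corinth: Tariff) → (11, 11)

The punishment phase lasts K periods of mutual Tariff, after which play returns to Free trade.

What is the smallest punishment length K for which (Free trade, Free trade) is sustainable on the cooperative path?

4

Need Σ_{k=1}^{K} δ^k ≥ (28−16)/(16−11) = 2.4000 at δ = 5/6.
At K = 3 the sum is 2.1065 < 2.4000; at K = 4 it is 2.5887 ≥ 2.4000.
So the minimum punishment length is K = 4.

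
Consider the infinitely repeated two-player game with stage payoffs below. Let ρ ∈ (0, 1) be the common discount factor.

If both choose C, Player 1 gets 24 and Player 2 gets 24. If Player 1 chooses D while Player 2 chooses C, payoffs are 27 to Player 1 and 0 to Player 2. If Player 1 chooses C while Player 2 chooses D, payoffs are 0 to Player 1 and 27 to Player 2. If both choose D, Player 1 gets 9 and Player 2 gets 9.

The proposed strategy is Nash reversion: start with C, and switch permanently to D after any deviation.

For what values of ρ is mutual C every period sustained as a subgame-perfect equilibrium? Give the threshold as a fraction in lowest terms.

One-period gain from deviating is 27 − 24 = 3. The loss is 24 − 9 = 15 in every subsequent period, with present value 15·ρ/(1−ρ).
Deviation is unprofitable when 15·ρ/(1−ρ) ≥ 3, i.e. ρ/(1−ρ) ≥ 1/5.
Equivalently ρ ≥ 3/(3+15) = 1/6.

1/6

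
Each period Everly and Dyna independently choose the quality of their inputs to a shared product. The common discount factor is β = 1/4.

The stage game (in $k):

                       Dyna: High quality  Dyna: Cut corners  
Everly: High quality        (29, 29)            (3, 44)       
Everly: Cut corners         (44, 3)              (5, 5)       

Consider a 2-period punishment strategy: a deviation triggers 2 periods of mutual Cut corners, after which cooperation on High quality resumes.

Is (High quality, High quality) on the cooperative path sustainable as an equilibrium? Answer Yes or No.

IC: β+…+β^2 ≥ (44−29)/(29−5) = 5/8.
At β = 1/4: partial sum = 0.3125 < 0.6250. Cooperation not sustainable.

No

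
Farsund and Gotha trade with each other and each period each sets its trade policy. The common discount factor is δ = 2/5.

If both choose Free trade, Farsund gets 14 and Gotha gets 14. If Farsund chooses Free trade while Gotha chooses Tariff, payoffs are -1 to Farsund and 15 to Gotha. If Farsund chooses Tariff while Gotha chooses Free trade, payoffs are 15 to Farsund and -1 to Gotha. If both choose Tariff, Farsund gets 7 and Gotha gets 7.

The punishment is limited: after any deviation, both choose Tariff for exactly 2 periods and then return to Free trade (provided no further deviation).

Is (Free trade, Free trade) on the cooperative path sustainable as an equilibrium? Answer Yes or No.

Yes

IC: δ+…+δ^2 ≥ (15−14)/(14−7) = 1/7.
At δ = 2/5: partial sum = 0.5600 ≥ 0.1429. Cooperation sustainable.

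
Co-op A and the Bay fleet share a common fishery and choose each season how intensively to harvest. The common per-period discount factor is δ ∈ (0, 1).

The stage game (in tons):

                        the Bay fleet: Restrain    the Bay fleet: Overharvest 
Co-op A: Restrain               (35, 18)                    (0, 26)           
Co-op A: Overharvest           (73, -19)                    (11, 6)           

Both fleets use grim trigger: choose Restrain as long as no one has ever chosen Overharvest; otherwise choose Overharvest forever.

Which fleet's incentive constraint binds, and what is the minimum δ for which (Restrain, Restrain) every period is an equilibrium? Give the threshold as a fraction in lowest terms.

Co-op A; δ ≥ 19/31

Co-op A: cooperation gives 35 each period; deviation gives 73 once then 11 forever.
  35/(1−δ) ≥ 73 + 11δ/(1−δ) ⇒ δ ≥ 38/62 = 19/31.
the Bay fleet: cooperation gives 18 each period; deviation gives 26 once then 6 forever.
  δ ≥ 8/20 = 2/5.
Both must hold, so the binding constraint is Co-op A's: δ ≥ 19/31.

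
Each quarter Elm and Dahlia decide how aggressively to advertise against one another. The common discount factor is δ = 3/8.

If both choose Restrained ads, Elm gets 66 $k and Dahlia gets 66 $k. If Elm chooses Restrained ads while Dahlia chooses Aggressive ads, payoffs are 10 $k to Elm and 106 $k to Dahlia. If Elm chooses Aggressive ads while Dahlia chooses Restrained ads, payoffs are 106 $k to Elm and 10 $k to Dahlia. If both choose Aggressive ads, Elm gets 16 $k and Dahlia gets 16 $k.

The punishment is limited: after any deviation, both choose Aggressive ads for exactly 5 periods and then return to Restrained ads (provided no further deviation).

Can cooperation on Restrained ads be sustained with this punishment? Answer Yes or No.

No

IC: δ+…+δ^5 ≥ (106−66)/(66−16) = 4/5.
At δ = 3/8: partial sum = 0.5956 < 0.8000. Cooperation not sustainable.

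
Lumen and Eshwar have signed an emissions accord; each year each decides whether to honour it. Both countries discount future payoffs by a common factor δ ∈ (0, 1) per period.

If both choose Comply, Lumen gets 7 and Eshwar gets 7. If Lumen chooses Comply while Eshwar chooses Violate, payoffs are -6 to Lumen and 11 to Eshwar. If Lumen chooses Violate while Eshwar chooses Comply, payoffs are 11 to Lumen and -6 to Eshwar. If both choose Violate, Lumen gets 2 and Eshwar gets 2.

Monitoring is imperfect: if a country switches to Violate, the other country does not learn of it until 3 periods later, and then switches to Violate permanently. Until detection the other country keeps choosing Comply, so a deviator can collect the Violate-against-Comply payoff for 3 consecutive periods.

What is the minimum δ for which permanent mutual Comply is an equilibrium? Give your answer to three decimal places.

A deviator earns 11 for 3 periods, then 2 forever; cooperating earns 7 forever. Multiplying the IC by (1−δ):
7 ≥ 11(1−δ^3) + 2δ^3, so 9·δ^3 ≥ 4 and δ^3 ≥ 4/9.
δ ≥ (4/9)^(1/3) ≈ 0.763.

0.763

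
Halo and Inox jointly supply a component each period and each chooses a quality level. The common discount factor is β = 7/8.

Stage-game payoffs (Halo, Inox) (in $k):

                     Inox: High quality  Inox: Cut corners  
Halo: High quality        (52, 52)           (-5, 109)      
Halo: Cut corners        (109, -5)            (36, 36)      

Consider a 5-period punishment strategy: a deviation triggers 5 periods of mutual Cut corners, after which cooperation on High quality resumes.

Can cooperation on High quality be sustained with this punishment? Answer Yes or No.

Comparing payoff streams over the 6 periods until play realigns: cooperate → 52(1+β+…+β^5); deviate → 109 + 36(β+…+β^5).
Cooperation is sustained iff (52−36)(β+…+β^5) ≥ 109−52.
β+…+β^5 = 7/8·(1−(7/8)^5)/(1−7/8) = 3.4096, and (109−52)/(52−36) = 3.5625.
3.4096 < 3.5625, so cooperation is not sustainable.

No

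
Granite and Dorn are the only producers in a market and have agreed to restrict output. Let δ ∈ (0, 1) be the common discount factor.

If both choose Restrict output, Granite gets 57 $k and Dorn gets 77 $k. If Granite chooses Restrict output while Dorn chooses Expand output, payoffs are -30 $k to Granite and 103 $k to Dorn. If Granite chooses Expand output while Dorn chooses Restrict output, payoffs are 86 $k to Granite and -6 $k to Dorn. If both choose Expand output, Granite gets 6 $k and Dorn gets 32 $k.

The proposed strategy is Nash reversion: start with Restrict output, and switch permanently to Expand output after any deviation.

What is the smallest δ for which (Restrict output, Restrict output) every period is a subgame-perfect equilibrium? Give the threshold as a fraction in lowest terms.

26/71

For Granite: deviation gain 86−57 = 29, per-period punishment loss 57−6 = 51. IC gives δ ≥ 29/80.
For Dorn: gain 26, loss 45 per period, so δ ≥ 26/71.
The tighter constraint is Dorn's, so cooperation needs δ ≥ 26/71.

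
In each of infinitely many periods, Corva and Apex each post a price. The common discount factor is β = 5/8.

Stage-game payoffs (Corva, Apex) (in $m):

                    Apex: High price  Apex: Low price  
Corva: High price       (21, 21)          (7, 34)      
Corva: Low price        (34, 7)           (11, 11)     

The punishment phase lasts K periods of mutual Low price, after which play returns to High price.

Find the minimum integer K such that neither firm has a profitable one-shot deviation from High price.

4

No profitable deviation requires (21−11)(β+…+β^K) ≥ 34−21, i.e. β+…+β^K ≥ 13/10 ≈ 1.3000.
With β = 5/8, the partial sums are K=1: 0.6250, K=2: 1.0156, K=3: 1.2598, K=4: 1.4124.
K = 4 is the first length at which the sum reaches 1.3000.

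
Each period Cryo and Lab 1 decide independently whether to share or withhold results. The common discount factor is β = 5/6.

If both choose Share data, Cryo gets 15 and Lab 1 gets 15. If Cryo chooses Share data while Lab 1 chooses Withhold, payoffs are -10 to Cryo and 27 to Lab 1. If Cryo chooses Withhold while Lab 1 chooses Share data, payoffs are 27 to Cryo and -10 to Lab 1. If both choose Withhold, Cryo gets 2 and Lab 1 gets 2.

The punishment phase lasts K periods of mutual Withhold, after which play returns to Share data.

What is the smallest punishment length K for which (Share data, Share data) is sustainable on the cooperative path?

2

Need Σ_{k=1}^{K} β^k ≥ (27−15)/(15−2) = 0.9231 at β = 5/6.
At K = 1 the sum is 0.8333 < 0.9231; at K = 2 it is 1.5278 ≥ 0.9231.
So the minimum punishment length is K = 2.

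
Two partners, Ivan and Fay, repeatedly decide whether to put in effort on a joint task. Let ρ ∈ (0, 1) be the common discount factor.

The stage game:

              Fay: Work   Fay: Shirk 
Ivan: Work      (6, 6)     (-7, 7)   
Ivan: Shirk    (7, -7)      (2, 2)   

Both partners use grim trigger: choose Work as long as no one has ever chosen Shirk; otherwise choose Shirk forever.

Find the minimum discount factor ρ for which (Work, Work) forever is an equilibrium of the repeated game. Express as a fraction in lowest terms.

1/5

Cooperation forever yields 6 each period: 6/(1−ρ).
Deviating yields 7 once, then 2 forever: 7 + 2ρ/(1−ρ).
No profitable deviation requires 6/(1−ρ) ≥ 7 + 2ρ/(1−ρ).
Multiplying by (1−ρ): 6 ≥ 7(1−ρ) + 2ρ = 7 − 5ρ.
So 5ρ ≥ 1, i.e. ρ ≥ 1/5.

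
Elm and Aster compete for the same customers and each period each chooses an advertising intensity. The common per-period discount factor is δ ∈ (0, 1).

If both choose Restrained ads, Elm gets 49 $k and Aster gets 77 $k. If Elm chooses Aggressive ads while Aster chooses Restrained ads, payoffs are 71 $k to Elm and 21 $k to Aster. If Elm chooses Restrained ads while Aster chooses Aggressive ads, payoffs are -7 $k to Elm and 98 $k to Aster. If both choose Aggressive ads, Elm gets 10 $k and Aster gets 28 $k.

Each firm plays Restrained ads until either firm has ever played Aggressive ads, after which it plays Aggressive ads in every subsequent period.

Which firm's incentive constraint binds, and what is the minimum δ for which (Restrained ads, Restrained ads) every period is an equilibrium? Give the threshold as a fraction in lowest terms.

Elm; δ ≥ 22/61

Elm: cooperation gives 49 each period; deviation gives 71 once then 10 forever.
  49/(1−δ) ≥ 71 + 10δ/(1−δ) ⇒ δ ≥ 22/61.
Aster: cooperation gives 77 each period; deviation gives 98 once then 28 forever.
  δ ≥ 21/70 = 3/10.
Both must hold, so the binding constraint is Elm's: δ ≥ 22/61.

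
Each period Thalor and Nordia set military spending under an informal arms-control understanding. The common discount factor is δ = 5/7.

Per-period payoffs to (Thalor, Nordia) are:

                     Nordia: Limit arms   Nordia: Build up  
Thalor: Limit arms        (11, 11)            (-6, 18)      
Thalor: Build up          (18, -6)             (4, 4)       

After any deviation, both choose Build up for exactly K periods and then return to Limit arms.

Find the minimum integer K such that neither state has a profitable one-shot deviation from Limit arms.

2

IC: δ(1−δ^K)/(1−δ) ≥ (18−11)/(11−4) = 1.
With δ = 5/7: need 1 − δ^K ≥ 1·(1−5/7)/(5/7), i.e. δ^K ≤ 0.6000.
Since (5/7)^1 = 0.7143 and (5/7)^2 = 0.5102, the smallest such K is 2.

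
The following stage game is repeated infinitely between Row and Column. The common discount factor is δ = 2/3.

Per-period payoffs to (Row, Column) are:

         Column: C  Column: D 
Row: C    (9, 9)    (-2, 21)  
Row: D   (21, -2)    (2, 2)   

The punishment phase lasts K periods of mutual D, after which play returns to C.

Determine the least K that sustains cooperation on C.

5

No profitable deviation requires (9−2)(δ+…+δ^K) ≥ 21−9, i.e. δ+…+δ^K ≥ 12/7 ≈ 1.7143.
With δ = 2/3, the partial sums are K=1: 0.6667, K=2: 1.1111, K=3: 1.4074, K=4: 1.6049, K=5: 1.7366.
K = 5 is the first length at which the sum reaches 1.7143.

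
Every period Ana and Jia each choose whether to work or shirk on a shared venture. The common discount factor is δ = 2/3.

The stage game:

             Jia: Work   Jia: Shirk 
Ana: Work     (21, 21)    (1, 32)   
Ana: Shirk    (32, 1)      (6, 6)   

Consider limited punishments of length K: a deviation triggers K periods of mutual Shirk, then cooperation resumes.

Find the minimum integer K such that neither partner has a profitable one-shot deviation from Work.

2

Need Σ_{k=1}^{K} δ^k ≥ (32−21)/(21−6) = 0.7333 at δ = 2/3.
At K = 1 the sum is 0.6667 < 0.7333; at K = 2 it is 1.1111 ≥ 0.7333.
So the minimum punishment length is K = 2.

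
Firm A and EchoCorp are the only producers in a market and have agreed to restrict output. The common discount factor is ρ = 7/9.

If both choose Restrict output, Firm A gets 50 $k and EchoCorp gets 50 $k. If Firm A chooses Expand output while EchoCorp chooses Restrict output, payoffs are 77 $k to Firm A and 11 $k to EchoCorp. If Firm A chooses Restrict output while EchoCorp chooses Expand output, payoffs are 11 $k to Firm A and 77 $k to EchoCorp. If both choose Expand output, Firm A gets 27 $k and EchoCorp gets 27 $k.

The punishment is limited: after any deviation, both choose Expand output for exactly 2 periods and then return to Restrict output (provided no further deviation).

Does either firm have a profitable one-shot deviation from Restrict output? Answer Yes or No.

No

IC: ρ+…+ρ^2 ≥ (77−50)/(50−27) = 27/23.
At ρ = 7/9: partial sum = 1.3827 ≥ 1.1739. Cooperation sustainable.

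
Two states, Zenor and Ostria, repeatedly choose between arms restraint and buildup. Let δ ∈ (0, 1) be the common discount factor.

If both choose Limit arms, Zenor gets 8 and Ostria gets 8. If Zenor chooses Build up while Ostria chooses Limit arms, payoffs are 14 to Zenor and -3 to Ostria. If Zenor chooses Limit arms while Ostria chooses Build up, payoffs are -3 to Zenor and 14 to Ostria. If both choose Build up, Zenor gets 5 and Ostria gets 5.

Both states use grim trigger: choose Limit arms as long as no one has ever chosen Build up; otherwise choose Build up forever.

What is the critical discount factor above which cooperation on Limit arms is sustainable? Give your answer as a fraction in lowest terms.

Under grim trigger the critical discount factor is (T−C)/(T−P) with T = 14, C = 8, P = 5.
δ* = (14−8)/(14−5) = 6/9 = 2/3.

2/3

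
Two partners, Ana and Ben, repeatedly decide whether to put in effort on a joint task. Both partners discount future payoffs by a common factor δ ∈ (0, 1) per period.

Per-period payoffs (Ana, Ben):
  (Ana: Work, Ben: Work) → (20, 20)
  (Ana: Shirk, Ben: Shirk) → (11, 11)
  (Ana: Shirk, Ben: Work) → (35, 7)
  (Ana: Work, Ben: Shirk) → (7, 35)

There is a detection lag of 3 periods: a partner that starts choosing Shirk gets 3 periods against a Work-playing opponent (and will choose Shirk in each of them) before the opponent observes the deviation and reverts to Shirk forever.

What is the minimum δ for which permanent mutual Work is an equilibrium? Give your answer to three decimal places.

A deviator earns 35 for 3 periods, then 11 forever; cooperating earns 20 forever. Multiplying the IC by (1−δ):
20 ≥ 35(1−δ^3) + 11δ^3, so 24·δ^3 ≥ 15 and δ^3 ≥ 5/8.
δ ≥ (5/8)^(1/3) ≈ 0.855.

0.855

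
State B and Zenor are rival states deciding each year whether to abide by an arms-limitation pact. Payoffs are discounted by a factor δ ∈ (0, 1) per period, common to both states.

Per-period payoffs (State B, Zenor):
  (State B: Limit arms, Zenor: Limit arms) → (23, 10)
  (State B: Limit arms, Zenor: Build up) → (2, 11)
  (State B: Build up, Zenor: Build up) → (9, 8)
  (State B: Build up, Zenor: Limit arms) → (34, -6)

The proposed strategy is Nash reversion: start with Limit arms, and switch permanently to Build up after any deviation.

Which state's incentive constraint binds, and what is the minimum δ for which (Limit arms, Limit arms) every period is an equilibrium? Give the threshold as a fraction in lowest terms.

State B: cooperation gives 23 each period; deviation gives 34 once then 9 forever.
  23/(1−δ) ≥ 34 + 9δ/(1−δ) ⇒ δ ≥ 11/25.
Zenor: cooperation gives 10 each period; deviation gives 11 once then 8 forever.
  δ ≥ 1/3.
Both must hold, so the binding constraint is State B's: δ ≥ 11/25.

State B; δ ≥ 11/25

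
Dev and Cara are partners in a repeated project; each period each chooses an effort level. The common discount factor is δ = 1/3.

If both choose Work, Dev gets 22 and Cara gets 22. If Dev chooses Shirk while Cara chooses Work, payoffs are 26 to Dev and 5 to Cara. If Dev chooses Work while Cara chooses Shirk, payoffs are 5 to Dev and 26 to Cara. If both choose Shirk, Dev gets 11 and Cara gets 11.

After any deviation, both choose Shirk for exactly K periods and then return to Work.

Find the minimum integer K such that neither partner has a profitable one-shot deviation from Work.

IC: δ(1−δ^K)/(1−δ) ≥ (26−22)/(22−11) = 4/11.
With δ = 1/3: need 1 − δ^K ≥ 4/11·(1−1/3)/(1/3), i.e. δ^K ≤ 0.2727.
Since (1/3)^1 = 0.3333 and (1/3)^2 = 0.1111, the smallest such K is 2.

2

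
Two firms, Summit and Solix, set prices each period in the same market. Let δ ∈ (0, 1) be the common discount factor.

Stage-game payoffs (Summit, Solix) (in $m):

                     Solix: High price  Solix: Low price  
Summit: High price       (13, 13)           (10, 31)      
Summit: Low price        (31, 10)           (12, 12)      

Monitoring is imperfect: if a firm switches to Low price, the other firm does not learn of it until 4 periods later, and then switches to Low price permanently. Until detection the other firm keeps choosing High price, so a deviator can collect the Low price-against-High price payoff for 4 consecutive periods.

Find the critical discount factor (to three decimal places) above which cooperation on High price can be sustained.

A deviator earns 31 for 4 periods, then 12 forever; cooperating earns 13 forever. Multiplying the IC by (1−δ):
13 ≥ 31(1−δ^4) + 12δ^4, so 19·δ^4 ≥ 18 and δ^4 ≥ 18/19.
δ ≥ (18/19)^(1/4) ≈ 0.987.

0.987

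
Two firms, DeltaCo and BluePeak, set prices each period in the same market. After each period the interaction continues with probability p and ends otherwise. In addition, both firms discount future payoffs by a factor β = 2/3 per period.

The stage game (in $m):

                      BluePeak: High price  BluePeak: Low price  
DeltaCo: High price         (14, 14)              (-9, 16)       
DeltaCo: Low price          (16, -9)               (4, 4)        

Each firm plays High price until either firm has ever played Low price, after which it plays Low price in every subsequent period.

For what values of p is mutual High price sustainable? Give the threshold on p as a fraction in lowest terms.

1/4

With continuation probability p and discount β, the effective per-period discount factor is βp.
Grim-trigger IC: βp ≥ (16−14)/(16−4) = 1/6.
So p ≥ (1/6)/(2/3) = 1/4.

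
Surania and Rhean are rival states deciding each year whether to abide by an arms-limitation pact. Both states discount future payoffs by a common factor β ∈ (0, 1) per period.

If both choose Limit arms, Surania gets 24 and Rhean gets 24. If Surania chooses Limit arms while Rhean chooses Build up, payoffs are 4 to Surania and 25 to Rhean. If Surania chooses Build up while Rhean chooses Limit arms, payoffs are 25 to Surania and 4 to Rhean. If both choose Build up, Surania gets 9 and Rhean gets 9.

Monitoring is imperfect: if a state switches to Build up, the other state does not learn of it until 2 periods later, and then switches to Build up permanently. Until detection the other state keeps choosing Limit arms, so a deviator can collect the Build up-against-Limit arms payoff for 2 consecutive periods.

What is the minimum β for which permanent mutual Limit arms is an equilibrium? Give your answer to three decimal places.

0.250

The best deviation is to choose Build up for all 2 undetected periods, earning 25 each, then 9 forever once detected.
Deviation value: 25(1−β^2)/(1−β) + 9β^2/(1−β); cooperation value: 24/(1−β).
IC: 24 ≥ 25(1−β^2) + 9β^2 = 25 − 16β^2.
So β^2 ≥ 1/16, giving β ≥ (1/16)^(1/2) ≈ 0.250.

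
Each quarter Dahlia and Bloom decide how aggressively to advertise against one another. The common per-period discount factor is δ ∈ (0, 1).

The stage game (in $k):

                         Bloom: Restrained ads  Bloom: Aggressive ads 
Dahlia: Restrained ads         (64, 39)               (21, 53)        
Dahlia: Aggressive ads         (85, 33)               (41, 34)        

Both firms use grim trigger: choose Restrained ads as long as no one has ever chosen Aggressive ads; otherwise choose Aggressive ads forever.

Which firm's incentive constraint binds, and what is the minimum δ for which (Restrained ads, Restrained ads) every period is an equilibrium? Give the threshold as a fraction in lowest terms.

For Dahlia: deviation gain 85−64 = 21, per-period punishment loss 64−41 = 23. IC gives δ ≥ 21/44.
For Bloom: gain 14, loss 5 per period, so δ ≥ 14/19.
The tighter constraint is Bloom's, so cooperation needs δ ≥ 14/19.

Bloom; δ ≥ 14/19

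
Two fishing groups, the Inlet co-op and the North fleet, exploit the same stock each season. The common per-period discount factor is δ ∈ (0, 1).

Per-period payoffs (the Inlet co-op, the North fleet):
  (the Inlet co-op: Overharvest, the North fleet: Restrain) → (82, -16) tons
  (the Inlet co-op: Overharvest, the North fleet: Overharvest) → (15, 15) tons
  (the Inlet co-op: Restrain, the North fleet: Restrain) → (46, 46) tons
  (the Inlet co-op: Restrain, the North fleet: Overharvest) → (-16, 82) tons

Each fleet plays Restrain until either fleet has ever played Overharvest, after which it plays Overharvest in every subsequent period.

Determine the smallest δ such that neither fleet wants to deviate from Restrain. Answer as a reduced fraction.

46/(1−δ) ≥ 82 + 15δ/(1−δ)
46 ≥ 82 − 67δ
δ ≥ 36/67.

36/67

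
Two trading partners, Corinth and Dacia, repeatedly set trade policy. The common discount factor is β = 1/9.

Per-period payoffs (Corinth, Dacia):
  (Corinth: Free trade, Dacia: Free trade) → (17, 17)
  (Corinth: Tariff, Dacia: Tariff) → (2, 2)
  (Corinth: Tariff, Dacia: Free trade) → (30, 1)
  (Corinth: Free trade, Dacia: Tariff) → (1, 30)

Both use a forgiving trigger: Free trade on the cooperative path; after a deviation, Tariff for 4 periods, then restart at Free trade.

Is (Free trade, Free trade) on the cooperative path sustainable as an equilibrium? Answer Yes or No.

Comparing payoff streams over the 5 periods until play realigns: cooperate → 17(1+β+…+β^4); deviate → 30 + 2(β+…+β^4).
Cooperation is sustained iff (17−2)(β+…+β^4) ≥ 30−17.
β+…+β^4 = 1/9·(1−(1/9)^4)/(1−1/9) = 0.1250, and (30−17)/(17−2) = 0.8667.
0.1250 < 0.8667, so cooperation is not sustainable.

No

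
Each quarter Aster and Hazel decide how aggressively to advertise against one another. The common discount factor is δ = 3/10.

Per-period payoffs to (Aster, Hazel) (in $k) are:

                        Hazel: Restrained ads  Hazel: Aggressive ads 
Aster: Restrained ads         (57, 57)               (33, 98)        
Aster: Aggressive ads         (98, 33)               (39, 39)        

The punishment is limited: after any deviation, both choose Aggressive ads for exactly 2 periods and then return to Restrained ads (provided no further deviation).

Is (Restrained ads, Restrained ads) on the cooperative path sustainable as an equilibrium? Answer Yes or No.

A one-shot deviation gives 98 now, then 39 for 2 periods, then back to 57.
Gain from deviating: (98−57) today; loss: (57−39) in each of the next 2 periods.
No-deviation condition: (57−39)(δ+…+δ^2) ≥ 98−57, i.e. δ+…+δ^2 ≥ 41/18.
At δ = 3/10: δ+…+δ^2 = 0.3900 < 2.2778.
So cooperation is not sustainable.

No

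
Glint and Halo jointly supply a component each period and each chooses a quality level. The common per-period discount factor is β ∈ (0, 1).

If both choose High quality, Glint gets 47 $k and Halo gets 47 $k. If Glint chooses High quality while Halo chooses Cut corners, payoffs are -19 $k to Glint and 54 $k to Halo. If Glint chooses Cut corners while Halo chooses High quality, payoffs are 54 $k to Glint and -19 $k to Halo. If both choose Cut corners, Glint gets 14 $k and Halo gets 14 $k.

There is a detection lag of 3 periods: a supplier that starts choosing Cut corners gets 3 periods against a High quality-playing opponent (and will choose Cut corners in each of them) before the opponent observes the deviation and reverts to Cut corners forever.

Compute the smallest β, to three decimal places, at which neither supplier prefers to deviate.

Deviating for the 3 undetected periods gains 54−47 = 7 per period over cooperation, then loses 47−14 = 33 per period forever once punishment starts.
Gain: 7(1 + β + … + β^2); loss: 33·β^3/(1−β).
No profitable deviation ⇔ 7(1−β^3) ≤ 33·β^3, i.e. β^3 ≥ 7/(7+33) = 7/40.
Hence β ≥ (7/40)^(1/3) ≈ 0.559.

0.559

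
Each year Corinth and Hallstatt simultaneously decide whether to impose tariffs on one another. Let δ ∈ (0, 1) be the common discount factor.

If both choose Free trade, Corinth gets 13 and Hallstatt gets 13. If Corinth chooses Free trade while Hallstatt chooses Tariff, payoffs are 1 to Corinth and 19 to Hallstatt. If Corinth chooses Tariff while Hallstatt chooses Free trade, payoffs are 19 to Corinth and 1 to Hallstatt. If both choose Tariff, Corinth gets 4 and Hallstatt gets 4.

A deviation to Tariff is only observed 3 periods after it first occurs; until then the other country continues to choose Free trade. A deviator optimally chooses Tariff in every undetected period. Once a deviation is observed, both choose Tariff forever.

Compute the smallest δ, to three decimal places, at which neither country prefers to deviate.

The best deviation is to choose Tariff for all 3 undetected periods, earning 19 each, then 4 forever once detected.
Deviation value: 19(1−δ^3)/(1−δ) + 4δ^3/(1−δ); cooperation value: 13/(1−δ).
IC: 13 ≥ 19(1−δ^3) + 4δ^3 = 19 − 15δ^3.
So δ^3 ≥ 6/15 = 2/5, giving δ ≥ (2/5)^(1/3) ≈ 0.737.

0.737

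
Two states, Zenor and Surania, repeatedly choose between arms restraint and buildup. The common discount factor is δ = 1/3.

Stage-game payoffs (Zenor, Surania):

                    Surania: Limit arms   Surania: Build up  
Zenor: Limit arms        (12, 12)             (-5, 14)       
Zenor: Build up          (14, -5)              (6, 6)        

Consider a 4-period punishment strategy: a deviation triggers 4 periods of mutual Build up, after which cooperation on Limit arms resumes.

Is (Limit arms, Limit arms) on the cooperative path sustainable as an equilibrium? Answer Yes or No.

Comparing payoff streams over the 5 periods until play realigns: cooperate → 12(1+δ+…+δ^4); deviate → 14 + 6(δ+…+δ^4).
Cooperation is sustained iff (12−6)(δ+…+δ^4) ≥ 14−12.
δ+…+δ^4 = 1/3·(1−(1/3)^4)/(1−1/3) = 0.4938, and (14−12)/(12−6) = 0.3333.
0.4938 ≥ 0.3333, so cooperation is sustainable.

Yes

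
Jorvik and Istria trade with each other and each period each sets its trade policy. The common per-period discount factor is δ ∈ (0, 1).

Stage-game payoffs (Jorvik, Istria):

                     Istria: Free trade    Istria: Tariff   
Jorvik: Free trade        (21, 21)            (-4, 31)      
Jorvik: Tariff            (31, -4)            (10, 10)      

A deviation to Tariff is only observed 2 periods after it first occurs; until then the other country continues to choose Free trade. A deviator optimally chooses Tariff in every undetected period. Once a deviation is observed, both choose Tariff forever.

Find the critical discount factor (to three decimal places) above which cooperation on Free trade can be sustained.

0.690

Deviating for the 2 undetected periods gains 31−21 = 10 per period over cooperation, then loses 21−10 = 11 per period forever once punishment starts.
Gain: 10(1 + δ + … + δ^1); loss: 11·δ^2/(1−δ).
No profitable deviation ⇔ 10(1−δ^2) ≤ 11·δ^2, i.e. δ^2 ≥ 10/(10+11) = 10/21.
Hence δ ≥ (10/21)^(1/2) ≈ 0.690.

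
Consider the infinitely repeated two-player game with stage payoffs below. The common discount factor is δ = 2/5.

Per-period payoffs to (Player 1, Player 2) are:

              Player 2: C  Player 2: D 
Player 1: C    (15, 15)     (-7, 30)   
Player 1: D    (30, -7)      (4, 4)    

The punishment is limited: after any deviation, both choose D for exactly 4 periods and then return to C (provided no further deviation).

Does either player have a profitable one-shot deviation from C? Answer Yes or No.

Yes

A one-shot deviation gives 30 now, then 4 for 4 periods, then back to 15.
Gain from deviating: (30−15) today; loss: (15−4) in each of the next 4 periods.
No-deviation condition: (15−4)(δ+…+δ^4) ≥ 30−15, i.e. δ+…+δ^4 ≥ 15/11.
At δ = 2/5: δ+…+δ^4 = 0.6496 < 1.3636.
So cooperation is not sustainable.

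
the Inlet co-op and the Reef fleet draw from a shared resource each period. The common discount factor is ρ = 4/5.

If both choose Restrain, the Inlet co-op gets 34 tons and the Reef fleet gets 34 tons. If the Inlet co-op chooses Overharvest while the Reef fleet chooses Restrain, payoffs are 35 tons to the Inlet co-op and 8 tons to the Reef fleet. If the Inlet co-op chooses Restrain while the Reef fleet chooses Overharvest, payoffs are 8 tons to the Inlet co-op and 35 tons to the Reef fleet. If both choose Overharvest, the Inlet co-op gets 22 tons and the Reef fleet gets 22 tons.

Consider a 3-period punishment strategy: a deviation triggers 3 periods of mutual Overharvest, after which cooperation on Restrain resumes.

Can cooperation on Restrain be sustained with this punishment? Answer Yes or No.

A one-shot deviation gives 35 now, then 22 for 3 periods, then back to 34.
Gain from deviating: (35−34) today; loss: (34−22) in each of the next 3 periods.
No-deviation condition: (34−22)(ρ+…+ρ^3) ≥ 35−34, i.e. ρ+…+ρ^3 ≥ 1/12.
At ρ = 4/5: ρ+…+ρ^3 = 1.9520 ≥ 0.0833.
So cooperation is sustainable.

Yes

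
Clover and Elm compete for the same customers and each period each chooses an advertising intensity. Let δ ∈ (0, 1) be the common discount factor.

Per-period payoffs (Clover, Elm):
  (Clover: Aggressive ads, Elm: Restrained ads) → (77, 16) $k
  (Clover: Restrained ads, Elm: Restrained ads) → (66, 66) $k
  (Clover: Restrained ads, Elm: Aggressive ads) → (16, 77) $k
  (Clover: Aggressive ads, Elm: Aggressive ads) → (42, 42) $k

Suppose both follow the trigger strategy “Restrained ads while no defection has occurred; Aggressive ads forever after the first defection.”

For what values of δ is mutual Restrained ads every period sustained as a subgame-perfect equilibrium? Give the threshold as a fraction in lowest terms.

One-period gain from deviating is 77 − 66 = 11. The loss is 66 − 42 = 24 in every subsequent period, with present value 24·δ/(1−δ).
Deviation is unprofitable when 24·δ/(1−δ) ≥ 11, i.e. δ/(1−δ) ≥ 11/24.
Equivalently δ ≥ 11/(11+24) = 11/35.

11/35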